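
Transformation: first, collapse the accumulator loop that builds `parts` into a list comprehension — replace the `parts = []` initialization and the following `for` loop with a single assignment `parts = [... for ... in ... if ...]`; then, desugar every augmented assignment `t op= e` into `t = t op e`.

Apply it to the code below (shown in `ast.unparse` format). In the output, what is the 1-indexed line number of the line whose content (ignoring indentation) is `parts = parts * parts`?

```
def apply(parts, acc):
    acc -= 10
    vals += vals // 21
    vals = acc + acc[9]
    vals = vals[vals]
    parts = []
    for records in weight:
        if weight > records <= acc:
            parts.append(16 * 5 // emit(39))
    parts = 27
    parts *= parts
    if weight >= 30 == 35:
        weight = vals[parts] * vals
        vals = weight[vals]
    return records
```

8

Transformed code:
def apply(parts, acc):
    acc = acc - 10
    vals = vals + vals // 21
    vals = acc + acc[9]
    vals = vals[vals]
    parts = [16 * 5 // emit(39) for records in weight if weight > records <= acc]
    parts = 27
    parts = parts * parts
    if weight >= 30 == 35:
        weight = vals[parts] * vals
        vals = weight[vals]
    return records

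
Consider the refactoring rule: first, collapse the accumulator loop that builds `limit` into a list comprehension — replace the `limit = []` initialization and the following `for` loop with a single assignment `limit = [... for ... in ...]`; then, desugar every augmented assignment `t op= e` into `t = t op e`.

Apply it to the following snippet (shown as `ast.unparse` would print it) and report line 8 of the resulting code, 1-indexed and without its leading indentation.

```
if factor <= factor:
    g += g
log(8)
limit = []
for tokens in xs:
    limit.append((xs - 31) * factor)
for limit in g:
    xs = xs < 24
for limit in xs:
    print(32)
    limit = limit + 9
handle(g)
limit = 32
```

Transformed code:
if factor <= factor:
    g = g + g
log(8)
limit = [(xs - 31) * factor for tokens in xs]
for limit in g:
    xs = xs < 24
for limit in xs:
    print(32)
    limit = limit + 9
handle(g)
limit = 32

print(32)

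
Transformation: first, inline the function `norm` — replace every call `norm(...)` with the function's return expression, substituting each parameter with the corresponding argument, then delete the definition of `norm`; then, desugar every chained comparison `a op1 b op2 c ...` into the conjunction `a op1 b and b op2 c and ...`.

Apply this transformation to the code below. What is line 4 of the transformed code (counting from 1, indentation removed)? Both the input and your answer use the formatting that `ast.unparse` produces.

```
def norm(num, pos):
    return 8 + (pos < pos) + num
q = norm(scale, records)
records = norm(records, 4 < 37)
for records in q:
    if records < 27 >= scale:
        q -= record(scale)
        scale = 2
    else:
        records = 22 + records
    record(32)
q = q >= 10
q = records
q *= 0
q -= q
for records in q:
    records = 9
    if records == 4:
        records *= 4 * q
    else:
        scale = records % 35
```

if records < 27 and 27 >= scale:

Transformed code:
q = 8 + (records < records) + scale
records = 8 + ((4 < 37) < (4 < 37)) + records
for records in q:
    if records < 27 and 27 >= scale:
        q -= record(scale)
        scale = 2
    else:
        records = 22 + records
    record(32)
q = q >= 10
q = records
q *= 0
q -= q
for records in q:
    records = 9
    if records == 4:
        records *= 4 * q
    else:
        scale = records % 35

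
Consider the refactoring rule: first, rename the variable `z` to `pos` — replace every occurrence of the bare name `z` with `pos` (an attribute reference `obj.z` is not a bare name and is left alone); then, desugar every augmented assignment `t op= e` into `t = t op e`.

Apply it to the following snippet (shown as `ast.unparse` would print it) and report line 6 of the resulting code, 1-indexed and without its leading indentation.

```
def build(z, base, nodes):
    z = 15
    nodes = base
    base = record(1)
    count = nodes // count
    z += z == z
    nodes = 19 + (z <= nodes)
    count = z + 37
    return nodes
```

pos = pos + (pos == pos)

Transformed code:
def build(pos, base, nodes):
    pos = 15
    nodes = base
    base = record(1)
    count = nodes // count
    pos = pos + (pos == pos)
    nodes = 19 + (pos <= nodes)
    count = pos + 37
    return nodes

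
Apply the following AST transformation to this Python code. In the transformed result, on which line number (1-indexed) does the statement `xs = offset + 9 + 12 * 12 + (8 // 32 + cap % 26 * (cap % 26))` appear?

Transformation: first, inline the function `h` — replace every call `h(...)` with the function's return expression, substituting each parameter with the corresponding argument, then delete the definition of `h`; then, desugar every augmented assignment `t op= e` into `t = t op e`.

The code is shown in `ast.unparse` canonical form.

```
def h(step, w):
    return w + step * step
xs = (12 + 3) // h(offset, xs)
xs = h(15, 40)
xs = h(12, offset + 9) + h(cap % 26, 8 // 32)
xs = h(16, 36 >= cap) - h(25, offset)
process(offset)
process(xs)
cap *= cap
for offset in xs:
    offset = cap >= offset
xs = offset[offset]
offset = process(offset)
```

Transformed code:
xs = (12 + 3) // (xs + offset * offset)
xs = 40 + 15 * 15
xs = offset + 9 + 12 * 12 + (8 // 32 + cap % 26 * (cap % 26))
xs = (36 >= cap) + 16 * 16 - (offset + 25 * 25)
process(offset)
process(xs)
cap = cap * cap
for offset in xs:
    offset = cap >= offset
xs = offset[offset]
offset = process(offset)

3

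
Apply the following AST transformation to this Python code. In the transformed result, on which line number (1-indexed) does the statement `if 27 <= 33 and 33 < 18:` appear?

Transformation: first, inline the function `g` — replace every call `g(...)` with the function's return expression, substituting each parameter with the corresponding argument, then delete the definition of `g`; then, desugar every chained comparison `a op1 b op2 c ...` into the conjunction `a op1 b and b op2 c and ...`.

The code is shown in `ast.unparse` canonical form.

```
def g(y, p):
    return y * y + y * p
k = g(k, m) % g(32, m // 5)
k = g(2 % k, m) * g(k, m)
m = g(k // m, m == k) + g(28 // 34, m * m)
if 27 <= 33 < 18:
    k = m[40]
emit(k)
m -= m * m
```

Transformed code:
k = (k * k + k * m) % (32 * 32 + 32 * (m // 5))
k = (2 % k * (2 % k) + 2 % k * m) * (k * k + k * m)
m = k // m * (k // m) + k // m * (m == k) + (28 // 34 * (28 // 34) + 28 // 34 * (m * m))
if 27 <= 33 and 33 < 18:
    k = m[40]
emit(k)
m -= m * m

4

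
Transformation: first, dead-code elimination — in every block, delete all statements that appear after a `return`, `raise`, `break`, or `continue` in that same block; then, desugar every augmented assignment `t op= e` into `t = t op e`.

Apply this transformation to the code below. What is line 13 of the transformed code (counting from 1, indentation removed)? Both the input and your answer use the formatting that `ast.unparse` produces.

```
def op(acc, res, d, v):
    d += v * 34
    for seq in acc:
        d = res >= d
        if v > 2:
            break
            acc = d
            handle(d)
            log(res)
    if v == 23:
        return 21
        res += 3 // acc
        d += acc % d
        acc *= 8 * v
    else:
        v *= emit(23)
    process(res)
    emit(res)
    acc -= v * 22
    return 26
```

acc = acc - v * 22

Transformed code:
def op(acc, res, d, v):
    d = d + v * 34
    for seq in acc:
        d = res >= d
        if v > 2:
            break
    if v == 23:
        return 21
    else:
        v = v * emit(23)
    process(res)
    emit(res)
    acc = acc - v * 22
    return 26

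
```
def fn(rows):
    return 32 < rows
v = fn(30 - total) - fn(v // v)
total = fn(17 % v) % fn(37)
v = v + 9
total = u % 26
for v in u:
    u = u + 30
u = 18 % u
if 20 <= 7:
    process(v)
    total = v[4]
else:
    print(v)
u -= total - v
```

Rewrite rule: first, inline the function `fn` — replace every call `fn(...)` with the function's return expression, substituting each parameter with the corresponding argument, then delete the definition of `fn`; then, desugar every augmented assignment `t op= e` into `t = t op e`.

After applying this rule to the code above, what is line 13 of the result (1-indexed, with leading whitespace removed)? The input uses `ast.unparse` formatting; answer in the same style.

Transformed code:
v = (32 < 30 - total) - (32 < v // v)
total = (32 < 17 % v) % (32 < 37)
v = v + 9
total = u % 26
for v in u:
    u = u + 30
u = 18 % u
if 20 <= 7:
    process(v)
    total = v[4]
else:
    print(v)
u = u - (total - v)

u = u - (total - v)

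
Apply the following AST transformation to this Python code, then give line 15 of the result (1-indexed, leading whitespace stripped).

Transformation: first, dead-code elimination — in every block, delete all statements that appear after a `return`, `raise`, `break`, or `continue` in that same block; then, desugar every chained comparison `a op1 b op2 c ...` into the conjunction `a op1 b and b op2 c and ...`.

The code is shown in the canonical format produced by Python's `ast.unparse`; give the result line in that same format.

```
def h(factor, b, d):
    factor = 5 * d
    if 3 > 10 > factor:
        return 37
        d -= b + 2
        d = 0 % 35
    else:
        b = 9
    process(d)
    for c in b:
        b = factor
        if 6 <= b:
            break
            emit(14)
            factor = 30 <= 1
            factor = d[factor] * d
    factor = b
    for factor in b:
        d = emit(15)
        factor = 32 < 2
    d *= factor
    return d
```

factor = 32 < 2

Transformed code:
def h(factor, b, d):
    factor = 5 * d
    if 3 > 10 and 10 > factor:
        return 37
    else:
        b = 9
    process(d)
    for c in b:
        b = factor
        if 6 <= b:
            break
    factor = b
    for factor in b:
        d = emit(15)
        factor = 32 < 2
    d *= factor
    return d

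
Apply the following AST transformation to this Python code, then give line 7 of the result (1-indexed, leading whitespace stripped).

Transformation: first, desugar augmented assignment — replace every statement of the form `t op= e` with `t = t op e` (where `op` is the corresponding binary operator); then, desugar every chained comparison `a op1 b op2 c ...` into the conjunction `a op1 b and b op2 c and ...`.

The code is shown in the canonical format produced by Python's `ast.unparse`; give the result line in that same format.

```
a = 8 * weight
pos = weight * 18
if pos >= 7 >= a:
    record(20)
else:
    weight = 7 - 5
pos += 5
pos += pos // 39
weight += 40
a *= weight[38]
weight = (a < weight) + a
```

Transformed code:
a = 8 * weight
pos = weight * 18
if pos >= 7 and 7 >= a:
    record(20)
else:
    weight = 7 - 5
pos = pos + 5
pos = pos + pos // 39
weight = weight + 40
a = a * weight[38]
weight = (a < weight) + a

pos = pos + 5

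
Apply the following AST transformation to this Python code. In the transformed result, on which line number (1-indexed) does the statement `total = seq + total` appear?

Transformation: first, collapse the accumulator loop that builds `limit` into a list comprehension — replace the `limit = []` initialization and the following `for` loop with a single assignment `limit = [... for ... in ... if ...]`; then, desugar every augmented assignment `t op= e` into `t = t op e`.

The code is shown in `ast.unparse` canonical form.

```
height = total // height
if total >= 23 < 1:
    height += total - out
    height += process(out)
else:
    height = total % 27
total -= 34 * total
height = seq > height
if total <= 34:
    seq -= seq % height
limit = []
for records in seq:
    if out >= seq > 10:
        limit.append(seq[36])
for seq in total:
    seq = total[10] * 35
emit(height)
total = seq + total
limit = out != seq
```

Transformed code:
height = total // height
if total >= 23 < 1:
    height = height + (total - out)
    height = height + process(out)
else:
    height = total % 27
total = total - 34 * total
height = seq > height
if total <= 34:
    seq = seq - seq % height
limit = [seq[36] for records in seq if out >= seq > 10]
for seq in total:
    seq = total[10] * 35
emit(height)
total = seq + total
limit = out != seq

15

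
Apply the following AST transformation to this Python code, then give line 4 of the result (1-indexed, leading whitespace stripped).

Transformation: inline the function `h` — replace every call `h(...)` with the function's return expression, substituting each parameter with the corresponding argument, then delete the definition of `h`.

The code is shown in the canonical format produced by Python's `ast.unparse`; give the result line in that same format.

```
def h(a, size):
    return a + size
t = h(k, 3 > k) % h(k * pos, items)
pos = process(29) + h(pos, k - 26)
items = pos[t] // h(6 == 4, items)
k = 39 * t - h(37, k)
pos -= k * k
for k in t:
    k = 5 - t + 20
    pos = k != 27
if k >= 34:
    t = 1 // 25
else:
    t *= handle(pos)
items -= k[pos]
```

k = 39 * t - (37 + k)

Transformed code:
t = (k + (3 > k)) % (k * pos + items)
pos = process(29) + (pos + (k - 26))
items = pos[t] // ((6 == 4) + items)
k = 39 * t - (37 + k)
pos -= k * k
for k in t:
    k = 5 - t + 20
    pos = k != 27
if k >= 34:
    t = 1 // 25
else:
    t *= handle(pos)
items -= k[pos]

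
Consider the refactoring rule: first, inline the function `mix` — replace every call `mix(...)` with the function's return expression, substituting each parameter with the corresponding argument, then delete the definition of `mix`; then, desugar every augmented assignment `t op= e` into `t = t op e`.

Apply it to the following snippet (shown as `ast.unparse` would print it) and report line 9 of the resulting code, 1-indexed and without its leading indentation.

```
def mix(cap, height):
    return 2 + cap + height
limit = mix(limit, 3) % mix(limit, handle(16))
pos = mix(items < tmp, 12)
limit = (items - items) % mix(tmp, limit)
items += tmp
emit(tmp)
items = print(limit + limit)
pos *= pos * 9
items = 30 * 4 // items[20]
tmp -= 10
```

Transformed code:
limit = (2 + limit + 3) % (2 + limit + handle(16))
pos = 2 + (items < tmp) + 12
limit = (items - items) % (2 + tmp + limit)
items = items + tmp
emit(tmp)
items = print(limit + limit)
pos = pos * (pos * 9)
items = 30 * 4 // items[20]
tmp = tmp - 10

tmp = tmp - 10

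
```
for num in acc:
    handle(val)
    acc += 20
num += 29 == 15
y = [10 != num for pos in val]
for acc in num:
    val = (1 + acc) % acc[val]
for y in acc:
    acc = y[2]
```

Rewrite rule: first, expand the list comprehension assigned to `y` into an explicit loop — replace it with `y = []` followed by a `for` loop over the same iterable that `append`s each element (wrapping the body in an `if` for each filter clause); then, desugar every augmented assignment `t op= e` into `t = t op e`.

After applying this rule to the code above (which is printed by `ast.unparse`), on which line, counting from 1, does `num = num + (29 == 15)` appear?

Transformed code:
for num in acc:
    handle(val)
    acc = acc + 20
num = num + (29 == 15)
y = []
for pos in val:
    y.append(10 != num)
for acc in num:
    val = (1 + acc) % acc[val]
for y in acc:
    acc = y[2]

4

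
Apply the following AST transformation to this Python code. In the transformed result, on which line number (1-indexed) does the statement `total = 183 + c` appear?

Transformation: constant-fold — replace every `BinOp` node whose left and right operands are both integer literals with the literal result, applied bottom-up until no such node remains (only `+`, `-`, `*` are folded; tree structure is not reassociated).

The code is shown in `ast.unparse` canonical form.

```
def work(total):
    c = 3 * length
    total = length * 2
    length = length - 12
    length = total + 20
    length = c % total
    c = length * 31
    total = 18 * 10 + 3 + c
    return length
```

Transformed code:
def work(total):
    c = 3 * length
    total = length * 2
    length = length - 12
    length = total + 20
    length = c % total
    c = length * 31
    total = 183 + c
    return length

8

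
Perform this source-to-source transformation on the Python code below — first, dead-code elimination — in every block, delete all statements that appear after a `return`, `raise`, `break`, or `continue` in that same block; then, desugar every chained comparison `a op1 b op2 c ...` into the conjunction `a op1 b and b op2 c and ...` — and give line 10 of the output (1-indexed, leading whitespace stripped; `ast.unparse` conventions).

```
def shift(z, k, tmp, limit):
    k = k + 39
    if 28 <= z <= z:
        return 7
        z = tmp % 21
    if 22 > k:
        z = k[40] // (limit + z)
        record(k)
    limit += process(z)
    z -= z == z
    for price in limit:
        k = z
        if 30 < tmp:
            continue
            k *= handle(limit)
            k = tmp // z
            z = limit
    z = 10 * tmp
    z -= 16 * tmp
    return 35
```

for price in limit:

Transformed code:
def shift(z, k, tmp, limit):
    k = k + 39
    if 28 <= z and z <= z:
        return 7
    if 22 > k:
        z = k[40] // (limit + z)
        record(k)
    limit += process(z)
    z -= z == z
    for price in limit:
        k = z
        if 30 < tmp:
            continue
    z = 10 * tmp
    z -= 16 * tmp
    return 35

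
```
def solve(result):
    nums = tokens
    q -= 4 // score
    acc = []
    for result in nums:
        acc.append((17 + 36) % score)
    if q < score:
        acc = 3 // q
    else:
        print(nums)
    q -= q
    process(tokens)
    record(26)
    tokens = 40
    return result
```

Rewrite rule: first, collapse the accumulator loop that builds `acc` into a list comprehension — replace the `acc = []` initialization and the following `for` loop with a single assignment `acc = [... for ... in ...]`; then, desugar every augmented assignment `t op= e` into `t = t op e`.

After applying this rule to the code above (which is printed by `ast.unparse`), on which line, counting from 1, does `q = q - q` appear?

Transformed code:
def solve(result):
    nums = tokens
    q = q - 4 // score
    acc = [(17 + 36) % score for result in nums]
    if q < score:
        acc = 3 // q
    else:
        print(nums)
    q = q - q
    process(tokens)
    record(26)
    tokens = 40
    return result

9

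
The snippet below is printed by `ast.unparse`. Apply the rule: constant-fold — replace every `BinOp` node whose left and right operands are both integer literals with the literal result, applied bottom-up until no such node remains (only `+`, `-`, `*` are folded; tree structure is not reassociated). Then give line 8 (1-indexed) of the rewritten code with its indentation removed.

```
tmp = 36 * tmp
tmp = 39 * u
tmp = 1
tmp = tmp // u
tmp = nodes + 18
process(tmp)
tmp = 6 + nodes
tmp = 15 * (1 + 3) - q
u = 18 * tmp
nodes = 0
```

tmp = 60 - q

Transformed code:
tmp = 36 * tmp
tmp = 39 * u
tmp = 1
tmp = tmp // u
tmp = nodes + 18
process(tmp)
tmp = 6 + nodes
tmp = 60 - q
u = 18 * tmp
nodes = 0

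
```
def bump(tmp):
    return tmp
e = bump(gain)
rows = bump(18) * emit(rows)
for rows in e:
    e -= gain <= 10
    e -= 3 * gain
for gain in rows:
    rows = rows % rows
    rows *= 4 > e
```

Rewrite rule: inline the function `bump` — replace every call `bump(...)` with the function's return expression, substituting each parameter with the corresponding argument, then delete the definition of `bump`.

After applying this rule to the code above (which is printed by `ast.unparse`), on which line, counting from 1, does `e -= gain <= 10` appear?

4

Transformed code:
e = gain
rows = 18 * emit(rows)
for rows in e:
    e -= gain <= 10
    e -= 3 * gain
for gain in rows:
    rows = rows % rows
    rows *= 4 > e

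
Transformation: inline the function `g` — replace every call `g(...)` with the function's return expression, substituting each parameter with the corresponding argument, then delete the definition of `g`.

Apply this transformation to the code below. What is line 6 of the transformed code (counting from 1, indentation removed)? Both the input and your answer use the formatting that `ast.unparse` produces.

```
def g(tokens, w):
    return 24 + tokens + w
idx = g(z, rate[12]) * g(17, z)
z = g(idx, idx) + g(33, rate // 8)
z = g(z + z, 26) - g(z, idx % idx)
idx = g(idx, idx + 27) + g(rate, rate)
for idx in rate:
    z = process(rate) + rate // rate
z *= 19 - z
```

z = process(rate) + rate // rate

Transformed code:
idx = (24 + z + rate[12]) * (24 + 17 + z)
z = 24 + idx + idx + (24 + 33 + rate // 8)
z = 24 + (z + z) + 26 - (24 + z + idx % idx)
idx = 24 + idx + (idx + 27) + (24 + rate + rate)
for idx in rate:
    z = process(rate) + rate // rate
z *= 19 - z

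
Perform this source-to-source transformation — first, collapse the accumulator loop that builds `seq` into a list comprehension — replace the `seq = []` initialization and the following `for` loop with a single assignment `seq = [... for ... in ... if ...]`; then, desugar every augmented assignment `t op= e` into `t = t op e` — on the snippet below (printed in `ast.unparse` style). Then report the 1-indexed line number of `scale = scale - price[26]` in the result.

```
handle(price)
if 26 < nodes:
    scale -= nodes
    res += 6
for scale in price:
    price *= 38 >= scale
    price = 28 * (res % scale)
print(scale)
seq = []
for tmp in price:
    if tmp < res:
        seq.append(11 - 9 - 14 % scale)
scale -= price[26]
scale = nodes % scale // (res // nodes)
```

Transformed code:
handle(price)
if 26 < nodes:
    scale = scale - nodes
    res = res + 6
for scale in price:
    price = price * (38 >= scale)
    price = 28 * (res % scale)
print(scale)
seq = [11 - 9 - 14 % scale for tmp in price if tmp < res]
scale = scale - price[26]
scale = nodes % scale // (res // nodes)

10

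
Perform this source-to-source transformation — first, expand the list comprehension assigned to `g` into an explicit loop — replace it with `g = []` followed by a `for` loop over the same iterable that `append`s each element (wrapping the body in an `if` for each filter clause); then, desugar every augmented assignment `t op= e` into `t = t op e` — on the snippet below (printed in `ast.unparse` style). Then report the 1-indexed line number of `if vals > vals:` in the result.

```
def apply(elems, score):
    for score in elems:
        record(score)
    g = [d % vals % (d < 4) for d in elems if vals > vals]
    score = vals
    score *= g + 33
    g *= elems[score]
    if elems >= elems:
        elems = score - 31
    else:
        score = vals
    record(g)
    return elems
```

Transformed code:
def apply(elems, score):
    for score in elems:
        record(score)
    g = []
    for d in elems:
        if vals > vals:
            g.append(d % vals % (d < 4))
    score = vals
    score = score * (g + 33)
    g = g * elems[score]
    if elems >= elems:
        elems = score - 31
    else:
        score = vals
    record(g)
    return elems

6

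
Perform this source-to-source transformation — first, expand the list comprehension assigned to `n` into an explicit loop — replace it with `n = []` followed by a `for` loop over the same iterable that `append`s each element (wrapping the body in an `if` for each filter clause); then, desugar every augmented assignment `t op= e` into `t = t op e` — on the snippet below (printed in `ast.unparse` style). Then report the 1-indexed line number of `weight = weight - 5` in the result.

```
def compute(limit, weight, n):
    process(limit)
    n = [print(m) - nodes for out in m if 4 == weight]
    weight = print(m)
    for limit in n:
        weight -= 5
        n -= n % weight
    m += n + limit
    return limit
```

Transformed code:
def compute(limit, weight, n):
    process(limit)
    n = []
    for out in m:
        if 4 == weight:
            n.append(print(m) - nodes)
    weight = print(m)
    for limit in n:
        weight = weight - 5
        n = n - n % weight
    m = m + (n + limit)
    return limit

9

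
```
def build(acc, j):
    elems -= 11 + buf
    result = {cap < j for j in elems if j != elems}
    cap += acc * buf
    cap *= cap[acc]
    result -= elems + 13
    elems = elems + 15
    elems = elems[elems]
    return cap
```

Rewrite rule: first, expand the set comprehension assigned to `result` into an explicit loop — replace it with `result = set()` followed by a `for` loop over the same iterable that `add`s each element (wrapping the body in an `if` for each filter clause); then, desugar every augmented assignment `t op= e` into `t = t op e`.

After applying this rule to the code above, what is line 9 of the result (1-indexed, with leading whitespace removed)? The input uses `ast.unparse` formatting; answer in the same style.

result = result - (elems + 13)

Transformed code:
def build(acc, j):
    elems = elems - (11 + buf)
    result = set()
    for j in elems:
        if j != elems:
            result.add(cap < j)
    cap = cap + acc * buf
    cap = cap * cap[acc]
    result = result - (elems + 13)
    elems = elems + 15
    elems = elems[elems]
    return cap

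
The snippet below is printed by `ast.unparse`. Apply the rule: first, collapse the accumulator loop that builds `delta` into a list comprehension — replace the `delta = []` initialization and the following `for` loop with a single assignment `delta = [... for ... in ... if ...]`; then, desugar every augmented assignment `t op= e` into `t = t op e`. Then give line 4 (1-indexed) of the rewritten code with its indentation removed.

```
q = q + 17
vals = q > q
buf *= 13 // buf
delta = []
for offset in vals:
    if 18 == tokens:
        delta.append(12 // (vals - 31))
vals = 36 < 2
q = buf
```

delta = [12 // (vals - 31) for offset in vals if 18 == tokens]

Transformed code:
q = q + 17
vals = q > q
buf = buf * (13 // buf)
delta = [12 // (vals - 31) for offset in vals if 18 == tokens]
vals = 36 < 2
q = buf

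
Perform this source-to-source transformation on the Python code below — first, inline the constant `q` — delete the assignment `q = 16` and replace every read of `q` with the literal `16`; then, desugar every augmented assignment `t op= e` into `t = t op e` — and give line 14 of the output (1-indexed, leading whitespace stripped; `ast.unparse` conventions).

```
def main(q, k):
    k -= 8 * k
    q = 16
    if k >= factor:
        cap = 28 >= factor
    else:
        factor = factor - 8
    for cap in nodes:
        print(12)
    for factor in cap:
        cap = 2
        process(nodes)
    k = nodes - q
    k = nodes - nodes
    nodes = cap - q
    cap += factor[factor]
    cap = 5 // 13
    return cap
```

Transformed code:
def main(q, k):
    k = k - 8 * k
    if k >= factor:
        cap = 28 >= factor
    else:
        factor = factor - 8
    for cap in nodes:
        print(12)
    for factor in cap:
        cap = 2
        process(nodes)
    k = nodes - 16
    k = nodes - nodes
    nodes = cap - 16
    cap = cap + factor[factor]
    cap = 5 // 13
    return cap

nodes = cap - 16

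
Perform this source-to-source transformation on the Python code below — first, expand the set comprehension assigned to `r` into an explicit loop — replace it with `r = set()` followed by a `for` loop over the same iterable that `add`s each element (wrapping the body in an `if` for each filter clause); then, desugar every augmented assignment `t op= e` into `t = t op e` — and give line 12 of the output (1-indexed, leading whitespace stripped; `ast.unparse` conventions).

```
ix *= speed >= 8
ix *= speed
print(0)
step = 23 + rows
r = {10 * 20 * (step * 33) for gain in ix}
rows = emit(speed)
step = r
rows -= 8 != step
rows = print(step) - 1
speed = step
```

speed = step

Transformed code:
ix = ix * (speed >= 8)
ix = ix * speed
print(0)
step = 23 + rows
r = set()
for gain in ix:
    r.add(10 * 20 * (step * 33))
rows = emit(speed)
step = r
rows = rows - (8 != step)
rows = print(step) - 1
speed = step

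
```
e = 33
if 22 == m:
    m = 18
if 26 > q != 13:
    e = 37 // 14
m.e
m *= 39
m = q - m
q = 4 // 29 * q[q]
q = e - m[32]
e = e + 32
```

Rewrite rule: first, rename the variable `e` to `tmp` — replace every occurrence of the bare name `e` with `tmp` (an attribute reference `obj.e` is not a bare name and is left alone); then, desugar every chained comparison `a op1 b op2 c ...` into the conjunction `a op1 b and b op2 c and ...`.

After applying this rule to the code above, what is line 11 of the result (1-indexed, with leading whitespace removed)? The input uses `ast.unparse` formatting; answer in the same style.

tmp = tmp + 32

Transformed code:
tmp = 33
if 22 == m:
    m = 18
if 26 > q and q != 13:
    tmp = 37 // 14
m.e
m *= 39
m = q - m
q = 4 // 29 * q[q]
q = tmp - m[32]
tmp = tmp + 32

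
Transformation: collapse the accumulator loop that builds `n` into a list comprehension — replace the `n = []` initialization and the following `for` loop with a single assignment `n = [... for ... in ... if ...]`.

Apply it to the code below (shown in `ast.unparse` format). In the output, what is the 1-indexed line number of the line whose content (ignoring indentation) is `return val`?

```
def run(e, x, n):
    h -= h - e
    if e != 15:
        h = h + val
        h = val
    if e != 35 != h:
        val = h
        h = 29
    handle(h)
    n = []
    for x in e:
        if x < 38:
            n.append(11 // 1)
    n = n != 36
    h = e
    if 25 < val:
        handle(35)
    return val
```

Transformed code:
def run(e, x, n):
    h -= h - e
    if e != 15:
        h = h + val
        h = val
    if e != 35 != h:
        val = h
        h = 29
    handle(h)
    n = [11 // 1 for x in e if x < 38]
    n = n != 36
    h = e
    if 25 < val:
        handle(35)
    return val

15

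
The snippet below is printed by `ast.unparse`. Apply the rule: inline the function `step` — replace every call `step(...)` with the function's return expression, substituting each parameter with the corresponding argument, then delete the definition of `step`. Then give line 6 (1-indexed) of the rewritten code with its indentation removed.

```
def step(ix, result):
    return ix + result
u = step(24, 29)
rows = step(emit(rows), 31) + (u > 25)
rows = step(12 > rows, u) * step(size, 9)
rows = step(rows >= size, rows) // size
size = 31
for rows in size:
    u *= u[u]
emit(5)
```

Transformed code:
u = 24 + 29
rows = emit(rows) + 31 + (u > 25)
rows = ((12 > rows) + u) * (size + 9)
rows = ((rows >= size) + rows) // size
size = 31
for rows in size:
    u *= u[u]
emit(5)

for rows in size:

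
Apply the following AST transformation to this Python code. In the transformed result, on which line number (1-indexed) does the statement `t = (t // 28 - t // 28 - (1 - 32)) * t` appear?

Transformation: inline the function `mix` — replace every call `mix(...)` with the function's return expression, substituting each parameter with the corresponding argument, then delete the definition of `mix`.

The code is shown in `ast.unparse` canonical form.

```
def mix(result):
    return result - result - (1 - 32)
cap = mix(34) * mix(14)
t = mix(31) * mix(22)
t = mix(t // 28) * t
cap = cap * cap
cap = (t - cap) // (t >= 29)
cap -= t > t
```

3

Transformed code:
cap = (34 - 34 - (1 - 32)) * (14 - 14 - (1 - 32))
t = (31 - 31 - (1 - 32)) * (22 - 22 - (1 - 32))
t = (t // 28 - t // 28 - (1 - 32)) * t
cap = cap * cap
cap = (t - cap) // (t >= 29)
cap -= t > t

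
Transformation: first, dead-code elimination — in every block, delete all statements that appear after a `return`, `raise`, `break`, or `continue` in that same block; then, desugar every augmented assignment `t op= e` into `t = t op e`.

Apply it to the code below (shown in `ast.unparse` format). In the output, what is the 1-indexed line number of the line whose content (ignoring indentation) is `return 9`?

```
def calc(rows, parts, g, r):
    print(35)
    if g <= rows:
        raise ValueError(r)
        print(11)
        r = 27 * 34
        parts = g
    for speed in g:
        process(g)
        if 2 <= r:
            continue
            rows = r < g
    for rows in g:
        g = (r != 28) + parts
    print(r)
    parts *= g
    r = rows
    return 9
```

14

Transformed code:
def calc(rows, parts, g, r):
    print(35)
    if g <= rows:
        raise ValueError(r)
    for speed in g:
        process(g)
        if 2 <= r:
            continue
    for rows in g:
        g = (r != 28) + parts
    print(r)
    parts = parts * g
    r = rows
    return 9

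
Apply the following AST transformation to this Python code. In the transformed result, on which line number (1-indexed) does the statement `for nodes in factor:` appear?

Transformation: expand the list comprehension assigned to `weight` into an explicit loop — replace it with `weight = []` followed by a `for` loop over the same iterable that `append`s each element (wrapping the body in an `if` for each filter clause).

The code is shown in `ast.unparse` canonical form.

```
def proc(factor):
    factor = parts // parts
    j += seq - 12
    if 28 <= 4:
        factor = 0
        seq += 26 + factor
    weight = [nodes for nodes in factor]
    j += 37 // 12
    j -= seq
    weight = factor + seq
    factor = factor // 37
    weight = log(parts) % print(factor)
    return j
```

Transformed code:
def proc(factor):
    factor = parts // parts
    j += seq - 12
    if 28 <= 4:
        factor = 0
        seq += 26 + factor
    weight = []
    for nodes in factor:
        weight.append(nodes)
    j += 37 // 12
    j -= seq
    weight = factor + seq
    factor = factor // 37
    weight = log(parts) % print(factor)
    return j

8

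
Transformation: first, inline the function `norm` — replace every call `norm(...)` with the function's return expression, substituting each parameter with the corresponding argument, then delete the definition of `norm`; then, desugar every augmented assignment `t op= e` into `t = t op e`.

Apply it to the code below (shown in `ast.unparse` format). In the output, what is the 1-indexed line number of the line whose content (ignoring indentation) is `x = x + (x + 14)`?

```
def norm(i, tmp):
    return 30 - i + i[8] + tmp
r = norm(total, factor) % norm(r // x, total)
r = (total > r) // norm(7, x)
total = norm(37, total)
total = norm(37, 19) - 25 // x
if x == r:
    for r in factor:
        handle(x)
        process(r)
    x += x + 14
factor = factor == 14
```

9

Transformed code:
r = (30 - total + total[8] + factor) % (30 - r // x + (r // x)[8] + total)
r = (total > r) // (30 - 7 + 7[8] + x)
total = 30 - 37 + 37[8] + total
total = 30 - 37 + 37[8] + 19 - 25 // x
if x == r:
    for r in factor:
        handle(x)
        process(r)
    x = x + (x + 14)
factor = factor == 14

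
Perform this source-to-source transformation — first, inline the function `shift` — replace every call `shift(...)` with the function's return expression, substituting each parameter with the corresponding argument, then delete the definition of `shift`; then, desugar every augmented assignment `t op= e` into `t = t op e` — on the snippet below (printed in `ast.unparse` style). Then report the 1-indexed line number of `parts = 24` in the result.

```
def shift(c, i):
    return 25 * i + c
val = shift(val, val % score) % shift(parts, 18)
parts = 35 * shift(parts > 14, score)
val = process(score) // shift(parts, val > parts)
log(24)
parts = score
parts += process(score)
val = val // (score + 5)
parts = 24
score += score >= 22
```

Transformed code:
val = (25 * (val % score) + val) % (25 * 18 + parts)
parts = 35 * (25 * score + (parts > 14))
val = process(score) // (25 * (val > parts) + parts)
log(24)
parts = score
parts = parts + process(score)
val = val // (score + 5)
parts = 24
score = score + (score >= 22)

8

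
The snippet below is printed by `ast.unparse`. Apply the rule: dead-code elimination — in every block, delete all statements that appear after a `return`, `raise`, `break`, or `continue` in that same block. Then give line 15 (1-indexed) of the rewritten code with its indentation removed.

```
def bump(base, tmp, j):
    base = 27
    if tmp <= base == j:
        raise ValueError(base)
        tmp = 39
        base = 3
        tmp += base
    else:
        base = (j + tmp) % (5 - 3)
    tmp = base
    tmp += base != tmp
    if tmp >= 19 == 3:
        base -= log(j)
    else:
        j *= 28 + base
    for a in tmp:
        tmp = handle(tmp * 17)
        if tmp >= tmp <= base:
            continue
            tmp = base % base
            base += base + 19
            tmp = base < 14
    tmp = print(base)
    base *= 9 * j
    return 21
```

Transformed code:
def bump(base, tmp, j):
    base = 27
    if tmp <= base == j:
        raise ValueError(base)
    else:
        base = (j + tmp) % (5 - 3)
    tmp = base
    tmp += base != tmp
    if tmp >= 19 == 3:
        base -= log(j)
    else:
        j *= 28 + base
    for a in tmp:
        tmp = handle(tmp * 17)
        if tmp >= tmp <= base:
            continue
    tmp = print(base)
    base *= 9 * j
    return 21

if tmp >= tmp <= base:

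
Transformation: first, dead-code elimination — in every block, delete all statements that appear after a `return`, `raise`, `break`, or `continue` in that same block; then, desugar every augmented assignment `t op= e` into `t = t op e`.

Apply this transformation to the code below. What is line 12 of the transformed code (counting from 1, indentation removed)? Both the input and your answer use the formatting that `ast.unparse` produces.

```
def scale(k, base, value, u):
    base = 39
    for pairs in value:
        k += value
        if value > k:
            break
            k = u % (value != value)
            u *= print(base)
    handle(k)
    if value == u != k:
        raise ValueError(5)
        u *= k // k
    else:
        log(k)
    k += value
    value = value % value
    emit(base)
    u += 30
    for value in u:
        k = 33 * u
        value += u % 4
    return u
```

Transformed code:
def scale(k, base, value, u):
    base = 39
    for pairs in value:
        k = k + value
        if value > k:
            break
    handle(k)
    if value == u != k:
        raise ValueError(5)
    else:
        log(k)
    k = k + value
    value = value % value
    emit(base)
    u = u + 30
    for value in u:
        k = 33 * u
        value = value + u % 4
    return u

k = k + value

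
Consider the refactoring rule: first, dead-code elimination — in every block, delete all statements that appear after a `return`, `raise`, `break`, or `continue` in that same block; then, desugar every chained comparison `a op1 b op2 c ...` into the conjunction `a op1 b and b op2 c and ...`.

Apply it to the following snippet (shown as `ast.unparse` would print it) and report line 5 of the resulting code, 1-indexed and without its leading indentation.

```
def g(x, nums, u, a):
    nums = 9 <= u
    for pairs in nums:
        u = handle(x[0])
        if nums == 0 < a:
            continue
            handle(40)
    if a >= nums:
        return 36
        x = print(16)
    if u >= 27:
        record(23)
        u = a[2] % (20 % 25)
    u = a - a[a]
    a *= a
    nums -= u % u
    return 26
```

if nums == 0 and 0 < a:

Transformed code:
def g(x, nums, u, a):
    nums = 9 <= u
    for pairs in nums:
        u = handle(x[0])
        if nums == 0 and 0 < a:
            continue
    if a >= nums:
        return 36
    if u >= 27:
        record(23)
        u = a[2] % (20 % 25)
    u = a - a[a]
    a *= a
    nums -= u % u
    return 26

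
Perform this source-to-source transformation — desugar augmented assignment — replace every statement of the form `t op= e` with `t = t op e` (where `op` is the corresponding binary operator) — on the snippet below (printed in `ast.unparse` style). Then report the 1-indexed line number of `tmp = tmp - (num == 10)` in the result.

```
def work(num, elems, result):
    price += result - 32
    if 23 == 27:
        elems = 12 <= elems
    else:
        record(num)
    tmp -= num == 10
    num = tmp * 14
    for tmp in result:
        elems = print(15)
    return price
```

7

Transformed code:
def work(num, elems, result):
    price = price + (result - 32)
    if 23 == 27:
        elems = 12 <= elems
    else:
        record(num)
    tmp = tmp - (num == 10)
    num = tmp * 14
    for tmp in result:
        elems = print(15)
    return price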